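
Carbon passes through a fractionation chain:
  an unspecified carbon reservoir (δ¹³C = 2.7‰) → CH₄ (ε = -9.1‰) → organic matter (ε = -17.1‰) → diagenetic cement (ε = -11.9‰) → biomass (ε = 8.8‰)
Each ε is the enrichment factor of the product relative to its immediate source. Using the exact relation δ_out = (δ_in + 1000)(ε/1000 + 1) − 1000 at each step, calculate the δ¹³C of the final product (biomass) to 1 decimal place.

-26.5‰

step 1: δ = (2.70 + 1000)·(-9.1/1000 + 1) − 1000 = -6.42‰
step 2: δ = (-6.42 + 1000)·(-17.1/1000 + 1) − 1000 = -23.41‰
step 3: δ = (-23.41 + 1000)·(-11.9/1000 + 1) − 1000 = -35.04‰
step 4: δ = (-35.04 + 1000)·(8.8/1000 + 1) − 1000 = -26.54‰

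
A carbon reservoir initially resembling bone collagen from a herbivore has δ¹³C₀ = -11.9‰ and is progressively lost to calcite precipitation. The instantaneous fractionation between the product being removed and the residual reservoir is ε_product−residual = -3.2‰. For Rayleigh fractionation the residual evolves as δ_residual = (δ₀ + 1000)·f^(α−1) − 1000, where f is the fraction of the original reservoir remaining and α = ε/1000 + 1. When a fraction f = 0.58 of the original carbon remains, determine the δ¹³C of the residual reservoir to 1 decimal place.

Rayleigh residual: δ_res = (δ₀ + 1000)·f^(α−1) − 1000
α = ε/1000 + 1 = 0.99680, so α − 1 = -0.00320
f^(α−1) = 0.58^(-0.00320) = 1.001745
δ_res = (-11.9 + 1000) × 1.001745 − 1000 = 989.824 − 1000 = -10.18‰

-10.2‰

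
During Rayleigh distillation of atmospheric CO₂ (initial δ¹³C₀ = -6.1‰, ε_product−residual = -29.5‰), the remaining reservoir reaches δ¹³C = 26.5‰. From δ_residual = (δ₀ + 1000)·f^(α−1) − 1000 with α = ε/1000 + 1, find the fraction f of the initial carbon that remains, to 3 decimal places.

0.335

α − 1 = ε/1000 = -0.0295
(δ_res + 1000)/(δ₀ + 1000) = (26.5 + 1000)/(-6.1 + 1000) = 1026.5/993.9 = 1.032800
f = 1.032800^(1/-0.0295) = exp(ln(1.032800)/-0.0295) = exp(0.03227/-0.0295)
f = exp(-1.0940) = 0.3349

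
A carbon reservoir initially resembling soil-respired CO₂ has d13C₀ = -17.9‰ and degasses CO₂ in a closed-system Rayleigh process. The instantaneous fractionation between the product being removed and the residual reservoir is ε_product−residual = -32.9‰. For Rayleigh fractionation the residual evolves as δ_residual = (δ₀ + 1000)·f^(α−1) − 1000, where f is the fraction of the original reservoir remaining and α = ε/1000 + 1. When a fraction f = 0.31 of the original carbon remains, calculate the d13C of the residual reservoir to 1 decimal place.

Rayleigh residual: δ_res = (δ₀ + 1000)·f^(α−1) − 1000
α = ε/1000 + 1 = 0.96710, so α − 1 = -0.03290
f^(α−1) = 0.31^(-0.03290) = 1.039284
δ_res = (-17.9 + 1000) × 1.039284 − 1000 = 1020.681 − 1000 = 20.68‰

20.7‰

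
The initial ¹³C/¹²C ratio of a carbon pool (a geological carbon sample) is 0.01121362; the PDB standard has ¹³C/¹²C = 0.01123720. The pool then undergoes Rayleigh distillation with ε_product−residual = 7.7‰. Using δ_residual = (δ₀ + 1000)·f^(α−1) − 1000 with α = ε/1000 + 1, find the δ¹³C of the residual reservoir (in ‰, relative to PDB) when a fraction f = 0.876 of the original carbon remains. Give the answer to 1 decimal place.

δ₀ = (0.01121362/0.01123720 − 1)×1000 = (0.997902 − 1)×1000 = -2.098‰
α − 1 = ε/1000 = 0.0077
f^(α−1) = 0.876^(0.0077) = 0.998981
δ_res = (-2.098 + 1000) × 0.998981 − 1000 = 996.885 − 1000 = -3.12‰

-3.1‰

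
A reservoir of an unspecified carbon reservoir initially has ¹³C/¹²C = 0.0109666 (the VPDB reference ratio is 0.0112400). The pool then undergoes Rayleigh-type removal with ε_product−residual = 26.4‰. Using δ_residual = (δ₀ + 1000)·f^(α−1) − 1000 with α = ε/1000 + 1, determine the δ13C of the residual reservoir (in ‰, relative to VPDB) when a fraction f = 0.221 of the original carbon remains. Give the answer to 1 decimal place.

δ₀ = (0.0109666/0.0112400 − 1)×1000 = (0.975676 − 1)×1000 = -24.324‰
α − 1 = ε/1000 = 0.0264
f^(α−1) = 0.221^(0.0264) = 0.960930
δ_res = (-24.324 + 1000) × 0.960930 − 1000 = 937.557 − 1000 = -62.44‰

-62.4‰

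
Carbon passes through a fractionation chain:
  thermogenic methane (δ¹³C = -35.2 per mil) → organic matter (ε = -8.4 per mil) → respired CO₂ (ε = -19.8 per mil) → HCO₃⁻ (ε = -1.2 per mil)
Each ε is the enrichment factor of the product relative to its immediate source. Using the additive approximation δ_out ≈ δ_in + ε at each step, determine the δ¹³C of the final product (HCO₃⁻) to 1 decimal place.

step 1: δ ≈ -35.2 + (-8.4) = -43.6 per mil
step 2: δ ≈ -43.6 + (-19.8) = -63.4 per mil
step 3: δ ≈ -63.4 + (-1.2) = -64.6 per mil

-64.6 per mil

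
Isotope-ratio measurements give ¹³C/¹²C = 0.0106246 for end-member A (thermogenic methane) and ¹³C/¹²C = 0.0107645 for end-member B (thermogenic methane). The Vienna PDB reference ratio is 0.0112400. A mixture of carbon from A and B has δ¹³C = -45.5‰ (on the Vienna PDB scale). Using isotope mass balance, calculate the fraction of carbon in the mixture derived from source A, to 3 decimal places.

0.257

δ_A = (0.0106246/0.0112400 − 1)×1000 = (0.945249 − 1)×1000 = -54.751‰
δ_B = (0.0107645/0.0112400 − 1)×1000 = (0.957696 − 1)×1000 = -42.304‰
f_A = (δ_mix − δ_B)/(δ_A − δ_B) = (-45.5 − (-42.304))/(-54.751 − (-42.304))
f_A = -3.196 / -12.447 = 0.2568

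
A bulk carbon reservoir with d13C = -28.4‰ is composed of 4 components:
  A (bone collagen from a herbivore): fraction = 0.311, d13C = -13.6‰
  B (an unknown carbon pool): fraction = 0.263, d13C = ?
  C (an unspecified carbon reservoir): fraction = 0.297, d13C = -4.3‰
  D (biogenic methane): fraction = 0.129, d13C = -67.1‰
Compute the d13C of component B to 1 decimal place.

-54.1‰

Isotope mass balance: δ_bulk = Σ fᵢ·δᵢ.
-28.4 = 0.311×(-13.6) + 0.263×δ_B + 0.297×(-4.3) + 0.129×(-67.1)
0.263·δ_B = -28.4 − (-14.163) = -14.237
δ_B = -14.237 / 0.263 = -54.13‰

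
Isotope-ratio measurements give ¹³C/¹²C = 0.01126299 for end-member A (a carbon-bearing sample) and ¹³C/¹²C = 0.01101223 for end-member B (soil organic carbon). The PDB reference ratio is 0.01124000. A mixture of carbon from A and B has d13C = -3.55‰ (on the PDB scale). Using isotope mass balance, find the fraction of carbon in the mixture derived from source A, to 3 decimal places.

0.749

δ_A = (0.01126299/0.01124000 − 1)×1000 = (1.002045 − 1)×1000 = 2.045‰
δ_B = (0.01101223/0.01124000 − 1)×1000 = (0.979736 − 1)×1000 = -20.264‰
f_A = (δ_mix − δ_B)/(δ_A − δ_B) = (-3.55 − (-20.264))/(2.045 − (-20.264))
f_A = 16.714 / 22.310 = 0.7492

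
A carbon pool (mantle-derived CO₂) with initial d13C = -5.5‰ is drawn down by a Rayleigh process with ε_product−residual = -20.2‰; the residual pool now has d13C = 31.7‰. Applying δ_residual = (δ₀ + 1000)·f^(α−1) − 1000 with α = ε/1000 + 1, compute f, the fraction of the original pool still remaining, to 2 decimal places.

0.16

α − 1 = ε/1000 = -0.0202
(δ_res + 1000)/(δ₀ + 1000) = (31.7 + 1000)/(-5.5 + 1000) = 1031.7/994.5 = 1.037406
f = 1.037406^(1/-0.0202) = exp(ln(1.037406)/-0.0202) = exp(0.03672/-0.0202)
f = exp(-1.8180) = 0.1624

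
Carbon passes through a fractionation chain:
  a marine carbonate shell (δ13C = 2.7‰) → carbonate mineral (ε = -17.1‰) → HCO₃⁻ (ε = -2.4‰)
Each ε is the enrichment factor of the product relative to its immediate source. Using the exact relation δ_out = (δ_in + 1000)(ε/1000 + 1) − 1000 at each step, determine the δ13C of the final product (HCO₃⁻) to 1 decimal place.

step 1: δ = (2.70 + 1000)·(-17.1/1000 + 1) − 1000 = -14.45‰
step 2: δ = (-14.45 + 1000)·(-2.4/1000 + 1) − 1000 = -16.81‰

-16.8‰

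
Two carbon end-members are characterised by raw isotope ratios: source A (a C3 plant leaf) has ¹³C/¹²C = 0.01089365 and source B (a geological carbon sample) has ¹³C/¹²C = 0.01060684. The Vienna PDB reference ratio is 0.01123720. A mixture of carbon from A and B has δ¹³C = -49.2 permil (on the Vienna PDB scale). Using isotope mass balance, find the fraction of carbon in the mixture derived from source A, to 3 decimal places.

δ_A = (0.01089365/0.01123720 − 1)×1000 = (0.969427 − 1)×1000 = -30.573 permil
δ_B = (0.01060684/0.01123720 − 1)×1000 = (0.943904 − 1)×1000 = -56.096 permil
f_A = (δ_mix − δ_B)/(δ_A − δ_B) = (-49.2 − (-56.096))/(-30.573 − (-56.096))
f_A = 6.896 / 25.523 = 0.2702

0.270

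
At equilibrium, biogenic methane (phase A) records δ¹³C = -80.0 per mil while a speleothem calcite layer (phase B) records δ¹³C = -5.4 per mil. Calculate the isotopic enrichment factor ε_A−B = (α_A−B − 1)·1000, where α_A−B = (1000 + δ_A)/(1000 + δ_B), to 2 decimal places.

α_A−B = (1000 + -80.0) / (1000 + -5.4) = 920.0 / 994.6 = 0.924995
ε_A−B = (0.924995 − 1) × 1000 = -75.005 per mil
(The approximation ε ≈ δ_A − δ_B would give -74.6 per mil.)

-75.01 per mil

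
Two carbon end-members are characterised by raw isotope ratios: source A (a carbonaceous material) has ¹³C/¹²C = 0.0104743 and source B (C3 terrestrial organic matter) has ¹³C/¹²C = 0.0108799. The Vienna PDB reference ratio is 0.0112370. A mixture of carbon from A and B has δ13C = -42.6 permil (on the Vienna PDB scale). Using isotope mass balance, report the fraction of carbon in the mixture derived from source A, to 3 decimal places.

δ_A = (0.0104743/0.0112370 − 1)×1000 = (0.932126 − 1)×1000 = -67.874 permil
δ_B = (0.0108799/0.0112370 − 1)×1000 = (0.968221 − 1)×1000 = -31.779 permil
f_A = (δ_mix − δ_B)/(δ_A − δ_B) = (-42.6 − (-31.779))/(-67.874 − (-31.779))
f_A = -10.821 / -36.095 = 0.2998

0.300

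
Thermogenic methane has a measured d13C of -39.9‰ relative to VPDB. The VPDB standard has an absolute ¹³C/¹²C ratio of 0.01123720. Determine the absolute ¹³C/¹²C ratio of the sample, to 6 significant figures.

0.0107888

R_sample = R_standard × (d13C/1000 + 1)
R_sample = 0.01123720 × (-39.9/1000 + 1) = 0.01123720 × 0.960100
R_sample = 0.0107888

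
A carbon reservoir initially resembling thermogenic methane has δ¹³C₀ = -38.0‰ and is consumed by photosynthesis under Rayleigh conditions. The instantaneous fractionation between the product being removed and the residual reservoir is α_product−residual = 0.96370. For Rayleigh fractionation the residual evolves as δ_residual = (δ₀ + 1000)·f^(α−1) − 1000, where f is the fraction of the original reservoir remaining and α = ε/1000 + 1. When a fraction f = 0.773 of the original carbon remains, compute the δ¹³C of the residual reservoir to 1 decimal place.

-29.0‰

Rayleigh residual: δ_res = (δ₀ + 1000)·f^(α−1) − 1000
α − 1 = -0.03630
f^(α−1) = 0.773^(-0.03630) = 1.009390
δ_res = (-38.0 + 1000) × 1.009390 − 1000 = 971.033 − 1000 = -28.97‰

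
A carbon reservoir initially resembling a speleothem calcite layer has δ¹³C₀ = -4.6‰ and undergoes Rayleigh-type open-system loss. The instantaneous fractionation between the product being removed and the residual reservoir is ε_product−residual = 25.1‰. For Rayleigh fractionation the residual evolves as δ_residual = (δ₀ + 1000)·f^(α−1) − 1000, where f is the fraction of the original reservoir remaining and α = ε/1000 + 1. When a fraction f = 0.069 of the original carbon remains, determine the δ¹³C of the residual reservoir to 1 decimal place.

Rayleigh residual: δ_res = (δ₀ + 1000)·f^(α−1) − 1000
α = ε/1000 + 1 = 1.02510, so α − 1 = 0.02510
f^(α−1) = 0.069^(0.02510) = 0.935094
δ_res = (-4.6 + 1000) × 0.935094 − 1000 = 930.792 − 1000 = -69.21‰

-69.2‰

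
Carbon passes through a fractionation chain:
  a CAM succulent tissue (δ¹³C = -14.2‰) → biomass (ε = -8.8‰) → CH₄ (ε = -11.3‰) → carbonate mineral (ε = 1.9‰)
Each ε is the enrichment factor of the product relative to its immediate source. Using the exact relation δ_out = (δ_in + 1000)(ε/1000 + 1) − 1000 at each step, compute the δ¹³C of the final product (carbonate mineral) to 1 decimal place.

-32.1‰

step 1: δ = (-14.20 + 1000)·(-8.8/1000 + 1) − 1000 = -22.88‰
step 2: δ = (-22.88 + 1000)·(-11.3/1000 + 1) − 1000 = -33.92‰
step 3: δ = (-33.92 + 1000)·(1.9/1000 + 1) − 1000 = -32.08‰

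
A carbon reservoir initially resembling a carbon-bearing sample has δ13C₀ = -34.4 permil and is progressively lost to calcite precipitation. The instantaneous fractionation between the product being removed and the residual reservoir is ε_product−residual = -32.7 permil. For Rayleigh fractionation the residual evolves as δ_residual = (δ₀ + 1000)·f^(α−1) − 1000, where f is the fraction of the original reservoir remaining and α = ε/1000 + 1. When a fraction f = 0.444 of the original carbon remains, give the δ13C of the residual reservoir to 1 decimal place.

-8.4 permil

Rayleigh residual: δ_res = (δ₀ + 1000)·f^(α−1) − 1000
α = ε/1000 + 1 = 0.96730, so α − 1 = -0.03270
f^(α−1) = 0.444^(-0.03270) = 1.026906
δ_res = (-34.4 + 1000) × 1.026906 − 1000 = 991.580 − 1000 = -8.42 permil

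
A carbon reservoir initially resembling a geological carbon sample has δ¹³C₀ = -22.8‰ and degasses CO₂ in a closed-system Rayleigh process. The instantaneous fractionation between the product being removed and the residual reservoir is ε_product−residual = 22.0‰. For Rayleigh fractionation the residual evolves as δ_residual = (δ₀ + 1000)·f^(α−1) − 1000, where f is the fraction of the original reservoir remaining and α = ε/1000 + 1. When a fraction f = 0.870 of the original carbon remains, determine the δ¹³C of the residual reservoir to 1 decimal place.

Rayleigh residual: δ_res = (δ₀ + 1000)·f^(α−1) − 1000
α = ε/1000 + 1 = 1.02200, so α − 1 = 0.02200
f^(α−1) = 0.870^(0.02200) = 0.996941
δ_res = (-22.8 + 1000) × 0.996941 − 1000 = 974.211 − 1000 = -25.79‰

-25.8‰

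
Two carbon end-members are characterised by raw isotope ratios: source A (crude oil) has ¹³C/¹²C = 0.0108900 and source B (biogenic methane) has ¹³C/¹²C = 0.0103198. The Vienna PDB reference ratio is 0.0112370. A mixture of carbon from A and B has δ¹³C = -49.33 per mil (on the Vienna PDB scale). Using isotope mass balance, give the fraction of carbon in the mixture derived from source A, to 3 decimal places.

0.636

δ_A = (0.0108900/0.0112370 − 1)×1000 = (0.969120 − 1)×1000 = -30.880 per mil
δ_B = (0.0103198/0.0112370 − 1)×1000 = (0.918377 − 1)×1000 = -81.623 per mil
f_A = (δ_mix − δ_B)/(δ_A − δ_B) = (-49.33 − (-81.623))/(-30.880 − (-81.623))
f_A = 32.293 / 50.743 = 0.6364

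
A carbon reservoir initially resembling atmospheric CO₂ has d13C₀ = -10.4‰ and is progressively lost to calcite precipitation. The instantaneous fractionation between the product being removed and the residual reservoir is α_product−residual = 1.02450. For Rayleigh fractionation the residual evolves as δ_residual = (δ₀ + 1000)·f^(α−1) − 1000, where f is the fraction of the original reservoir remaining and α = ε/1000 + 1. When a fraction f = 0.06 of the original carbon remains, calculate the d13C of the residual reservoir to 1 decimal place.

-76.3‰

Rayleigh residual: δ_res = (δ₀ + 1000)·f^(α−1) − 1000
α − 1 = 0.02450
f^(α−1) = 0.06^(0.02450) = 0.933393
δ_res = (-10.4 + 1000) × 0.933393 − 1000 = 923.686 − 1000 = -76.31‰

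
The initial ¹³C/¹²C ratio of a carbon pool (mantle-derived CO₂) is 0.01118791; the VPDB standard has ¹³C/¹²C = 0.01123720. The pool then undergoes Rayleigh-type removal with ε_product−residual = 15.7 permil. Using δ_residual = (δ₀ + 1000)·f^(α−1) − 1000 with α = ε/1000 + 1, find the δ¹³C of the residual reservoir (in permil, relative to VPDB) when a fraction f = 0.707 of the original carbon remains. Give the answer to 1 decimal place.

δ₀ = (0.01118791/0.01123720 − 1)×1000 = (0.995614 − 1)×1000 = -4.386 permil
α − 1 = ε/1000 = 0.0157
f^(α−1) = 0.707^(0.0157) = 0.994571
δ_res = (-4.386 + 1000) × 0.994571 − 1000 = 990.209 − 1000 = -9.79 permil

-9.8 permil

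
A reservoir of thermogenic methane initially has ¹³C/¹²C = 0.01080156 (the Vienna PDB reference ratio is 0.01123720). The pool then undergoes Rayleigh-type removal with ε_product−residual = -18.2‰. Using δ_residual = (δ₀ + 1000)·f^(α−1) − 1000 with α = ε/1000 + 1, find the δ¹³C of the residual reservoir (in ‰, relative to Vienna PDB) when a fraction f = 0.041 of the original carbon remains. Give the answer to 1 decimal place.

δ₀ = (0.01080156/0.01123720 − 1)×1000 = (0.961232 − 1)×1000 = -38.768‰
α − 1 = ε/1000 = -0.0182
f^(α−1) = 0.041^(-0.0182) = 1.059857
δ_res = (-38.768 + 1000) × 1.059857 − 1000 = 1018.769 − 1000 = 18.77‰

18.8‰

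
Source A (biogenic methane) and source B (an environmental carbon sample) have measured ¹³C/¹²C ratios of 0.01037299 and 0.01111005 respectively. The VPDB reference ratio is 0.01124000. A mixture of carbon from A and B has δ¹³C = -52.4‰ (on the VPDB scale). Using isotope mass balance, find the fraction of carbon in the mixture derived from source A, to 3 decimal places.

0.623

δ_A = (0.01037299/0.01124000 − 1)×1000 = (0.922864 − 1)×1000 = -77.136‰
δ_B = (0.01111005/0.01124000 − 1)×1000 = (0.988439 − 1)×1000 = -11.561‰
f_A = (δ_mix − δ_B)/(δ_A − δ_B) = (-52.4 − (-11.561))/(-77.136 − (-11.561))
f_A = -40.839 / -65.575 = 0.6228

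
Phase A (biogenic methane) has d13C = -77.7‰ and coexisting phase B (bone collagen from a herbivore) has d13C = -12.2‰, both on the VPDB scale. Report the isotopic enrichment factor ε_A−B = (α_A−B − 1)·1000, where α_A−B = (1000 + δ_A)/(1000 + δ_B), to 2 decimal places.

α_A−B = (1000 + -77.7) / (1000 + -12.2) = 922.3 / 987.8 = 0.933691
ε_A−B = (0.933691 − 1) × 1000 = -66.309‰
(The approximation ε ≈ δ_A − δ_B would give -65.5‰.)

-66.31‰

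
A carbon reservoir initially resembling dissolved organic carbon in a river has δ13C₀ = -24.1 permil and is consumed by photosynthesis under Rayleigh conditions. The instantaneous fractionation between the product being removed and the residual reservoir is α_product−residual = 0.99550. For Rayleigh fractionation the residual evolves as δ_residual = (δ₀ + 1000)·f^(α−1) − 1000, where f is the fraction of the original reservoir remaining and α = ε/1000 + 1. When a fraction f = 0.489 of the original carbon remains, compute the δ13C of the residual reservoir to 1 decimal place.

-21.0 permil

Rayleigh residual: δ_res = (δ₀ + 1000)·f^(α−1) − 1000
α − 1 = -0.00450
f^(α−1) = 0.489^(-0.00450) = 1.003224
δ_res = (-24.1 + 1000) × 1.003224 − 1000 = 979.047 − 1000 = -20.95 permil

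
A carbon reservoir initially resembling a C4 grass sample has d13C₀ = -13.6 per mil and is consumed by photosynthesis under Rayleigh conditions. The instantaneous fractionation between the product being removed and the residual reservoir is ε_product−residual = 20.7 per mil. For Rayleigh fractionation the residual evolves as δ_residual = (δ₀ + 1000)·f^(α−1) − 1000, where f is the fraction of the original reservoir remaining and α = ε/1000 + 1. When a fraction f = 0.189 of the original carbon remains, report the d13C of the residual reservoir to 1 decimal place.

-47.0 per mil

Rayleigh residual: δ_res = (δ₀ + 1000)·f^(α−1) − 1000
α = ε/1000 + 1 = 1.02070, so α − 1 = 0.02070
f^(α−1) = 0.189^(0.02070) = 0.966102
δ_res = (-13.6 + 1000) × 0.966102 − 1000 = 952.963 − 1000 = -47.04 per mil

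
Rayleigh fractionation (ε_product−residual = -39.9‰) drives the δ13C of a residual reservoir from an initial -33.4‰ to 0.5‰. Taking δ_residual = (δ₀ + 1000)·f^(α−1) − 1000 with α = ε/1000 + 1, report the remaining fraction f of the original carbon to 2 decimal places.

0.42

α − 1 = ε/1000 = -0.0399
(δ_res + 1000)/(δ₀ + 1000) = (0.5 + 1000)/(-33.4 + 1000) = 1000.5/966.6 = 1.035071
f = 1.035071^(1/-0.0399) = exp(ln(1.035071)/-0.0399) = exp(0.03447/-0.0399)
f = exp(-0.8639) = 0.4215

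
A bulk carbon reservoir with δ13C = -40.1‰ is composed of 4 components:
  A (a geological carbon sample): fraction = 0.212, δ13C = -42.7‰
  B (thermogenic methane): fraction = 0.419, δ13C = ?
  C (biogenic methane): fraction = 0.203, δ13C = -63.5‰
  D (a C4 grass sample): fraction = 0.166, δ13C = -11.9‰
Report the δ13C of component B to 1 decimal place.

-38.6‰

Isotope mass balance: δ_bulk = Σ fᵢ·δᵢ.
-40.1 = 0.212×(-42.7) + 0.419×δ_B + 0.203×(-63.5) + 0.166×(-11.9)
0.419·δ_B = -40.1 − (-23.918) = -16.182
δ_B = -16.182 / 0.419 = -38.62‰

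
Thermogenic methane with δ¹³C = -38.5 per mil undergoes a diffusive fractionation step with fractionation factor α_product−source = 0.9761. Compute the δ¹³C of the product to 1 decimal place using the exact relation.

-61.5 per mil

δ_product = (δ_source + 1000)·α − 1000
δ_product = (-38.5 + 1000) × 0.9761 − 1000
δ_product = 938.520 − 1000 = -61.48 per mil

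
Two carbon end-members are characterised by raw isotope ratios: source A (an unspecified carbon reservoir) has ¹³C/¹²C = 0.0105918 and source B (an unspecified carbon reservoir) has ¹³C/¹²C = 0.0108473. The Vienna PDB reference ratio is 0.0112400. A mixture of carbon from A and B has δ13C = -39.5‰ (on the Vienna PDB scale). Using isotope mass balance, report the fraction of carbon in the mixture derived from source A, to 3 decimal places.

δ_A = (0.0105918/0.0112400 − 1)×1000 = (0.942331 − 1)×1000 = -57.669‰
δ_B = (0.0108473/0.0112400 − 1)×1000 = (0.965062 − 1)×1000 = -34.938‰
f_A = (δ_mix − δ_B)/(δ_A − δ_B) = (-39.5 − (-34.938))/(-57.669 − (-34.938))
f_A = -4.562 / -22.731 = 0.2007

0.201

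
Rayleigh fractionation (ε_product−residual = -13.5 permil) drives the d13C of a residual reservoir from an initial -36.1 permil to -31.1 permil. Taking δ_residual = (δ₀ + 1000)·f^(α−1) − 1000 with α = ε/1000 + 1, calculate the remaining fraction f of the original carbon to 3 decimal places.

0.682

α − 1 = ε/1000 = -0.0135
(δ_res + 1000)/(δ₀ + 1000) = (-31.1 + 1000)/(-36.1 + 1000) = 968.9/963.9 = 1.005187
f = 1.005187^(1/-0.0135) = exp(ln(1.005187)/-0.0135) = exp(0.00517/-0.0135)
f = exp(-0.3832) = 0.6816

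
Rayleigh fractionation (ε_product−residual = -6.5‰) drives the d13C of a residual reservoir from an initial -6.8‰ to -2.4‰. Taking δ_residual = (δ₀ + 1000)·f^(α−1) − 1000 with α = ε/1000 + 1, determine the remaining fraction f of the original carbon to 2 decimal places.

0.51

α − 1 = ε/1000 = -0.0065
(δ_res + 1000)/(δ₀ + 1000) = (-2.4 + 1000)/(-6.8 + 1000) = 997.6/993.2 = 1.004430
f = 1.004430^(1/-0.0065) = exp(ln(1.004430)/-0.0065) = exp(0.00442/-0.0065)
f = exp(-0.6801) = 0.5066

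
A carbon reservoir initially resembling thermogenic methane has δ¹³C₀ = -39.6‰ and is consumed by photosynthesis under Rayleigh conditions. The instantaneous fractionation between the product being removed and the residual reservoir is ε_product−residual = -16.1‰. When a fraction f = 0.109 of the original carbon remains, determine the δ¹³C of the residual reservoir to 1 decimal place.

Rayleigh residual: δ_res = (δ₀ + 1000)·f^(α−1) − 1000
α = ε/1000 + 1 = 0.98390, so α − 1 = -0.01610
f^(α−1) = 0.109^(-0.01610) = 1.036328
δ_res = (-39.6 + 1000) × 1.036328 − 1000 = 995.290 − 1000 = -4.71‰

-4.7‰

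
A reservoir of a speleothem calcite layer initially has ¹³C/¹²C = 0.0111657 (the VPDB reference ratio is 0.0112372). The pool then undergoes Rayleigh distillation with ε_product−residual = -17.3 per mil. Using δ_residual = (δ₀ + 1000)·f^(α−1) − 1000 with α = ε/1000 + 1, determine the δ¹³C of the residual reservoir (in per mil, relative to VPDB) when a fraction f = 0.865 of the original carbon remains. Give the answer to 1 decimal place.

δ₀ = (0.0111657/0.0112372 − 1)×1000 = (0.993637 − 1)×1000 = -6.363 per mil
α − 1 = ε/1000 = -0.0173
f^(α−1) = 0.865^(-0.0173) = 1.002512
δ_res = (-6.363 + 1000) × 1.002512 − 1000 = 996.133 − 1000 = -3.87 per mil

-3.9 per mil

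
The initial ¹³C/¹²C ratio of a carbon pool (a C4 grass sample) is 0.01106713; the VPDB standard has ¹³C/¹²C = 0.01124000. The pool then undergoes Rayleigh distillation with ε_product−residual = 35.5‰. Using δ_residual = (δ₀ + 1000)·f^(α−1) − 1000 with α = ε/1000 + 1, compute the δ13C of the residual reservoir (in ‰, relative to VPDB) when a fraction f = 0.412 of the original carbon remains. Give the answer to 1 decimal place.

δ₀ = (0.01106713/0.01124000 − 1)×1000 = (0.984620 − 1)×1000 = -15.380‰
α − 1 = ε/1000 = 0.0355
f^(α−1) = 0.412^(0.0355) = 0.969011
δ_res = (-15.380 + 1000) × 0.969011 − 1000 = 954.108 − 1000 = -45.89‰

-45.9‰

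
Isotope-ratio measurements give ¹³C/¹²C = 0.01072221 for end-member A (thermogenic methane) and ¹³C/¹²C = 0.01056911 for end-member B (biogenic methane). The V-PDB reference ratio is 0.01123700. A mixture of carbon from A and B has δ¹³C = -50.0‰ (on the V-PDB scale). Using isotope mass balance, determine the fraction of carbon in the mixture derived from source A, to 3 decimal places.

δ_A = (0.01072221/0.01123700 − 1)×1000 = (0.954188 − 1)×1000 = -45.812‰
δ_B = (0.01056911/0.01123700 − 1)×1000 = (0.940563 − 1)×1000 = -59.437‰
f_A = (δ_mix − δ_B)/(δ_A − δ_B) = (-50.0 − (-59.437))/(-45.812 − (-59.437))
f_A = 9.437 / 13.625 = 0.6926

0.693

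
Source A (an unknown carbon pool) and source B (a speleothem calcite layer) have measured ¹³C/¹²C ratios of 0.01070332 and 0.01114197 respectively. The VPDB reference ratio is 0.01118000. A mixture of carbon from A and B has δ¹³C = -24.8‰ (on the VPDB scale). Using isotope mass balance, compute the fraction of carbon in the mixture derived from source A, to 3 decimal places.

0.545

δ_A = (0.01070332/0.01118000 − 1)×1000 = (0.957363 − 1)×1000 = -42.637‰
δ_B = (0.01114197/0.01118000 − 1)×1000 = (0.996598 − 1)×1000 = -3.402‰
f_A = (δ_mix − δ_B)/(δ_A − δ_B) = (-24.8 − (-3.402))/(-42.637 − (-3.402))
f_A = -21.398 / -39.235 = 0.5454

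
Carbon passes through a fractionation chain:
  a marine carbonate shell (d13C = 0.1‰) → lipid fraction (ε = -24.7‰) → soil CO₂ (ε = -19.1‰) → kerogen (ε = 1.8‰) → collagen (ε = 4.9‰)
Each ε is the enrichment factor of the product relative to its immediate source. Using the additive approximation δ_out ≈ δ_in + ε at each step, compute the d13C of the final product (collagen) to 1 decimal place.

-37.0‰

step 1: δ ≈ 0.1 + (-24.7) = -24.6‰
step 2: δ ≈ -24.6 + (-19.1) = -43.7‰
step 3: δ ≈ -43.7 + (1.8) = -41.9‰
step 4: δ ≈ -41.9 + (4.9) = -37.0‰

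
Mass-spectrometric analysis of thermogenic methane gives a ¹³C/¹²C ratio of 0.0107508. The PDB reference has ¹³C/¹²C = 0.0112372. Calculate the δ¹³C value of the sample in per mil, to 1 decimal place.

-43.3 per mil

δ¹³C = (R_sample / R_standard − 1) × 1000
R_sample / R_standard = 0.0107508 / 0.0112372 = 0.956715
δ¹³C = (0.956715 − 1) × 1000 = -43.28 per mil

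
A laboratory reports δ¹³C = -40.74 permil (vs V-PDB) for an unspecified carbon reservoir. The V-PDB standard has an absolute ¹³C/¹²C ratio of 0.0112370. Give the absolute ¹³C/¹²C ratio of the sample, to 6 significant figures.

0.0107792

R_sample = R_standard × (δ¹³C/1000 + 1)
R_sample = 0.0112370 × (-40.74/1000 + 1) = 0.0112370 × 0.959260
R_sample = 0.0107792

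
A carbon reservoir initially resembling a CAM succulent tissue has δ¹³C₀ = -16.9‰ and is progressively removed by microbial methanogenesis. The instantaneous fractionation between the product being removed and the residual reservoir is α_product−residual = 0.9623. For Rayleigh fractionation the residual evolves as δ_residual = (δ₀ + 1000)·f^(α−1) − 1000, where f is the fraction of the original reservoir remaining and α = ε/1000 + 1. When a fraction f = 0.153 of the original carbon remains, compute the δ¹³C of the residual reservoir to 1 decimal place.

55.2‰

Rayleigh residual: δ_res = (δ₀ + 1000)·f^(α−1) − 1000
α − 1 = -0.03770
f^(α−1) = 0.153^(-0.03770) = 1.073340
δ_res = (-16.9 + 1000) × 1.073340 − 1000 = 1055.200 − 1000 = 55.20‰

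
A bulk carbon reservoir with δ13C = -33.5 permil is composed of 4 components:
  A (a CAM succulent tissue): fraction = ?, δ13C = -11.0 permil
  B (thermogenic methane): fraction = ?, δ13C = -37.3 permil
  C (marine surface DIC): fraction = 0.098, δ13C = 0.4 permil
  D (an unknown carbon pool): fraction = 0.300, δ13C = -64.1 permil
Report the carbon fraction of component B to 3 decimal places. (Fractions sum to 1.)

Let f_B and f_A be the unknown fractions; fractions sum to 1 so f_B + f_A = 0.602.
Mass balance: Σ fᵢ·δᵢ = δ_bulk ⇒ f_B·(-37.3) + f_A·(-11.0) = -33.5 − (-19.191) = -14.309
Substitute f_A = 0.602 − f_B:
f_B·(-37.3 − -11.0) = -14.309 − 0.602×(-11.0) = -7.687
f_B = -7.687 / -26.3 = 0.2923

0.292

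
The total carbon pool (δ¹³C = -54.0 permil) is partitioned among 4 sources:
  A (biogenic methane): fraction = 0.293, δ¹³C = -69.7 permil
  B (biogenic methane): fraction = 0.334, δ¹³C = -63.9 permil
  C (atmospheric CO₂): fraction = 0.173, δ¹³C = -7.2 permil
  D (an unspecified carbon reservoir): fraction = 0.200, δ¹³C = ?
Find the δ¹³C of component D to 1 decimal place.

Isotope mass balance: δ_bulk = Σ fᵢ·δᵢ.
-54.0 = 0.293×(-69.7) + 0.334×(-63.9) + 0.173×(-7.2) + 0.200×δ_D
0.200·δ_D = -54.0 − (-43.010) = -10.990
δ_D = -10.990 / 0.200 = -54.95 permil

-54.9 permil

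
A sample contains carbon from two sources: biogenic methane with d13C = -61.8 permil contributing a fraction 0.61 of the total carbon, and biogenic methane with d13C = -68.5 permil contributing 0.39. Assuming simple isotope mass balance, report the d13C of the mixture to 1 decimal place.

δ_mix = f_A·δ_A + f_B·δ_B
δ_mix = 0.61 × (-61.8) + 0.39 × (-68.5)
δ_mix = -37.70 + -26.71 = -64.41 permil

-64.4 permil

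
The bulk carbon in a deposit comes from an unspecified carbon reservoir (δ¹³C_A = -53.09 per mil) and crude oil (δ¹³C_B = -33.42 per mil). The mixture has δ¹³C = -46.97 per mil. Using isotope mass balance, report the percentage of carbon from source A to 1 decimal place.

δ_mix = f_A·δ_A + (1 − f_A)·δ_B  ⇒  f_A = (δ_mix − δ_B)/(δ_A − δ_B)
f_A = (-46.97 − (-33.42)) / (-53.09 − (-33.42))
f_A = -13.55 / -19.67 = 0.6889

68.9%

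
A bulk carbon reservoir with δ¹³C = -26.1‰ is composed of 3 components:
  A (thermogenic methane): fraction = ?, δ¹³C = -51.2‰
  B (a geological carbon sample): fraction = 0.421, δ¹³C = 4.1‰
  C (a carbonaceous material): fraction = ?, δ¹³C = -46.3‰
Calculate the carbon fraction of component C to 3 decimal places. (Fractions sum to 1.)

Let f_C and f_A be the unknown fractions; fractions sum to 1 so f_C + f_A = 0.579.
Mass balance: Σ fᵢ·δᵢ = δ_bulk ⇒ f_C·(-46.3) + f_A·(-51.2) = -26.1 − (1.726) = -27.826
Substitute f_A = 0.579 − f_C:
f_C·(-46.3 − -51.2) = -27.826 − 0.579×(-51.2) = 1.819
f_C = 1.819 / 4.9 = 0.3712

0.371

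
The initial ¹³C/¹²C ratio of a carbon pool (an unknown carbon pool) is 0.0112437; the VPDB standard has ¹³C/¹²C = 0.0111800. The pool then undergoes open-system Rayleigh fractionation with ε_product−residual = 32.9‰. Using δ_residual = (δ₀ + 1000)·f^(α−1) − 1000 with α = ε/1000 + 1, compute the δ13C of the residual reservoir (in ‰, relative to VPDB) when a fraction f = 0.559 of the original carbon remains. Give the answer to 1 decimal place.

-13.4‰

δ₀ = (0.0112437/0.0111800 − 1)×1000 = (1.005698 − 1)×1000 = 5.698‰
α − 1 = ε/1000 = 0.0329
f^(α−1) = 0.559^(0.0329) = 0.981047
δ_res = (5.698 + 1000) × 0.981047 − 1000 = 986.637 − 1000 = -13.36‰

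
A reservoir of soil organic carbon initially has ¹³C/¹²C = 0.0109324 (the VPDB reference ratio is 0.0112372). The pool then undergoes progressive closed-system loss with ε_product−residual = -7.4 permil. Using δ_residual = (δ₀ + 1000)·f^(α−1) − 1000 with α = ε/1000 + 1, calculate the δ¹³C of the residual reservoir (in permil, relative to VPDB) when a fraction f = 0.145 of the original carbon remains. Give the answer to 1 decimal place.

δ₀ = (0.0109324/0.0112372 − 1)×1000 = (0.972876 − 1)×1000 = -27.124 permil
α − 1 = ε/1000 = -0.0074
f^(α−1) = 0.145^(-0.0074) = 1.014392
δ_res = (-27.124 + 1000) × 1.014392 − 1000 = 986.878 − 1000 = -13.12 permil

-13.1 permil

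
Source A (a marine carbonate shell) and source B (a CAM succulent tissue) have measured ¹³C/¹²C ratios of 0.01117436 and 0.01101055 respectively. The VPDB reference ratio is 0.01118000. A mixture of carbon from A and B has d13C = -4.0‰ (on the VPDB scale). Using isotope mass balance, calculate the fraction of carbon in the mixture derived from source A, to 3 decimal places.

δ_A = (0.01117436/0.01118000 − 1)×1000 = (0.999496 − 1)×1000 = -0.504‰
δ_B = (0.01101055/0.01118000 − 1)×1000 = (0.984843 − 1)×1000 = -15.157‰
f_A = (δ_mix − δ_B)/(δ_A − δ_B) = (-4.0 − (-15.157))/(-0.504 − (-15.157))
f_A = 11.157 / 14.652 = 0.7614

0.761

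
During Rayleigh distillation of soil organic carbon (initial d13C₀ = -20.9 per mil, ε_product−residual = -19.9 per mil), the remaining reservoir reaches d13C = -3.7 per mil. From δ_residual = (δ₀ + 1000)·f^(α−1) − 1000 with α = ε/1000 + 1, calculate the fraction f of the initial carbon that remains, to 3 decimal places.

α − 1 = ε/1000 = -0.0199
(δ_res + 1000)/(δ₀ + 1000) = (-3.7 + 1000)/(-20.9 + 1000) = 996.3/979.1 = 1.017567
f = 1.017567^(1/-0.0199) = exp(ln(1.017567)/-0.0199) = exp(0.01741/-0.0199)
f = exp(-0.8751) = 0.4168

0.417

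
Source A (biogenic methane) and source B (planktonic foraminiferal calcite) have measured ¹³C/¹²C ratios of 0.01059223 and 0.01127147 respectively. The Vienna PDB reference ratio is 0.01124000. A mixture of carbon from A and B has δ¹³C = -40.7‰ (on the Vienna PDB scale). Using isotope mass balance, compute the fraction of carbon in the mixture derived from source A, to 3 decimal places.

δ_A = (0.01059223/0.01124000 − 1)×1000 = (0.942369 − 1)×1000 = -57.631‰
δ_B = (0.01127147/0.01124000 − 1)×1000 = (1.002800 − 1)×1000 = 2.800‰
f_A = (δ_mix − δ_B)/(δ_A − δ_B) = (-40.7 − (2.800))/(-57.631 − (2.800))
f_A = -43.500 / -60.431 = 0.7198

0.720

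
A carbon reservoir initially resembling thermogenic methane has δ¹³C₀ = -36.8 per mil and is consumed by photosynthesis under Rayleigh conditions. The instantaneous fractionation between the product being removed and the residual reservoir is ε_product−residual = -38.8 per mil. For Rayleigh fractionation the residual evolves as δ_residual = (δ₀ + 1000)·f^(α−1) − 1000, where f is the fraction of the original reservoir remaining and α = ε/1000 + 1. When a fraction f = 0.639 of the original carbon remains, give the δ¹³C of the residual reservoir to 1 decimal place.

Rayleigh residual: δ_res = (δ₀ + 1000)·f^(α−1) − 1000
α = ε/1000 + 1 = 0.96120, so α − 1 = -0.03880
f^(α−1) = 0.639^(-0.03880) = 1.017528
δ_res = (-36.8 + 1000) × 1.017528 − 1000 = 980.083 − 1000 = -19.92 per mil

-19.9 per mil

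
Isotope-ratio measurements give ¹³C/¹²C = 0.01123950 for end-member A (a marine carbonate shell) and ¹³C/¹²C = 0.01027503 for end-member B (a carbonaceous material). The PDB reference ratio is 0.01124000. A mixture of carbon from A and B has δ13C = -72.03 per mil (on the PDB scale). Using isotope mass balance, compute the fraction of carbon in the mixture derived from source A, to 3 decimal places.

0.161

δ_A = (0.01123950/0.01124000 − 1)×1000 = (0.999956 − 1)×1000 = -0.044 per mil
δ_B = (0.01027503/0.01124000 − 1)×1000 = (0.914149 − 1)×1000 = -85.851 per mil
f_A = (δ_mix − δ_B)/(δ_A − δ_B) = (-72.03 − (-85.851))/(-0.044 − (-85.851))
f_A = 13.821 / 85.807 = 0.1611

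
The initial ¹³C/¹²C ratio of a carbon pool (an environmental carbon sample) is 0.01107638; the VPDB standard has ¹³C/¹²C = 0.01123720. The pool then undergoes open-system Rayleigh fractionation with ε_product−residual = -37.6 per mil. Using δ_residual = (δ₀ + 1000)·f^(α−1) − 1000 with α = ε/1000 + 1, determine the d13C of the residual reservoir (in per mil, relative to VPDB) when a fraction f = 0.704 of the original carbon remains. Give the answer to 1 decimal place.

-1.2 per mil

δ₀ = (0.01107638/0.01123720 − 1)×1000 = (0.985689 − 1)×1000 = -14.311 per mil
α − 1 = ε/1000 = -0.0376
f^(α−1) = 0.704^(-0.0376) = 1.013284
δ_res = (-14.311 + 1000) × 1.013284 − 1000 = 998.783 − 1000 = -1.22 per mil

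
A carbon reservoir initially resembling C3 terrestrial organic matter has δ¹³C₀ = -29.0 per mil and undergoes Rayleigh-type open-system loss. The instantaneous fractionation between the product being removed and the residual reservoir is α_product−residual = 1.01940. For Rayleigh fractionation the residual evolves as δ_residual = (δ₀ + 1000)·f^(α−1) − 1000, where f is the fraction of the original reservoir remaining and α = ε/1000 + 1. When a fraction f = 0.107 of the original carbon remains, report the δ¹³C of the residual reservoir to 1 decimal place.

Rayleigh residual: δ_res = (δ₀ + 1000)·f^(α−1) − 1000
α − 1 = 0.01940
f^(α−1) = 0.107^(0.01940) = 0.957569
δ_res = (-29.0 + 1000) × 0.957569 − 1000 = 929.799 − 1000 = -70.20 per mil

-70.2 per mil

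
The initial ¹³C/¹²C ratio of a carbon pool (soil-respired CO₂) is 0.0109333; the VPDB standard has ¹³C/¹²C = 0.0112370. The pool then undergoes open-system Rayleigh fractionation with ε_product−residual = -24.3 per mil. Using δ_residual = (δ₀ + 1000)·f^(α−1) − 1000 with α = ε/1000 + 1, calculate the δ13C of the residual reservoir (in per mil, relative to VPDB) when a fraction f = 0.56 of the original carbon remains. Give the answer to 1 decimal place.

-13.2 per mil

δ₀ = (0.0109333/0.0112370 − 1)×1000 = (0.972973 − 1)×1000 = -27.027 per mil
α − 1 = ε/1000 = -0.0243
f^(α−1) = 0.56^(-0.0243) = 1.014189
δ_res = (-27.027 + 1000) × 1.014189 − 1000 = 986.779 − 1000 = -13.22 per mil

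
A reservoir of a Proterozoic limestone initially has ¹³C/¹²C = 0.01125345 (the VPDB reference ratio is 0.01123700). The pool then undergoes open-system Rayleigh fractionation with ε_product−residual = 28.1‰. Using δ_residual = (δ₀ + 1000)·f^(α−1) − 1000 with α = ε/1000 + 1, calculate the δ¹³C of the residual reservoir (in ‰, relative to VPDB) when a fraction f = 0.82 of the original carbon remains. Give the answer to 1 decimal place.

δ₀ = (0.01125345/0.01123700 − 1)×1000 = (1.001464 − 1)×1000 = 1.464‰
α − 1 = ε/1000 = 0.0281
f^(α−1) = 0.82^(0.0281) = 0.994439
δ_res = (1.464 + 1000) × 0.994439 − 1000 = 995.895 − 1000 = -4.11‰

-4.1‰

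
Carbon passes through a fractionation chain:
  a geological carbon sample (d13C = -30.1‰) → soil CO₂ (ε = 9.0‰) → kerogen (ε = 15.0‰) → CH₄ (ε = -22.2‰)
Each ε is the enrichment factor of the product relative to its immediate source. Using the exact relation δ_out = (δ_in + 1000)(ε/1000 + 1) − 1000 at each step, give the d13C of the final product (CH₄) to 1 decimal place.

step 1: δ = (-30.10 + 1000)·(9.0/1000 + 1) − 1000 = -21.37‰
step 2: δ = (-21.37 + 1000)·(15.0/1000 + 1) − 1000 = -6.69‰
step 3: δ = (-6.69 + 1000)·(-22.2/1000 + 1) − 1000 = -28.74‰

-28.7‰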